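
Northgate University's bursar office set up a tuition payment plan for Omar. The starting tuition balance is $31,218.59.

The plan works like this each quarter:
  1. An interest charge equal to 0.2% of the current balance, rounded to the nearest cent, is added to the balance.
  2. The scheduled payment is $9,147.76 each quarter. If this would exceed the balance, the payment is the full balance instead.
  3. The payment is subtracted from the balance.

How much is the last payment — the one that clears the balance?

$3,915.90

Quarter 1: $31,218.59 +$62.44 interest = $31,281.03; pay $9,147.76 → $22,133.27
Quarter 2: $22,133.27 +$44.27 interest = $22,177.54; pay $9,147.76 → $13,029.78
Quarter 3: $13,029.78 +$26.06 interest = $13,055.84; pay $9,147.76 → $3,908.08
Quarter 4: $3,908.08 +$7.82 interest = $3,915.90; pay $3,915.90 → $0.00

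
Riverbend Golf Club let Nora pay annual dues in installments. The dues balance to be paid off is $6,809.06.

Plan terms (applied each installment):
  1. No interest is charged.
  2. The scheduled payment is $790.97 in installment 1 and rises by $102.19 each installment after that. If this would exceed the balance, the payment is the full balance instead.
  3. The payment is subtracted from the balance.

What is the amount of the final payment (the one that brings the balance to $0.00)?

Installment 1: $6,809.06 − $790.97 → $6,018.09
Installment 2: $6,018.09 − $893.16 → $5,124.93
Installment 3: $5,124.93 − $995.35 → $4,129.58
Installment 4: $4,129.58 − $1,097.54 → $3,032.04
Installment 5: $3,032.04 − $1,199.73 → $1,832.31
Installment 6: $1,832.31 − $1,301.92 → $530.39
Installment 7: $530.39 − $530.39 → $0.00

$530.39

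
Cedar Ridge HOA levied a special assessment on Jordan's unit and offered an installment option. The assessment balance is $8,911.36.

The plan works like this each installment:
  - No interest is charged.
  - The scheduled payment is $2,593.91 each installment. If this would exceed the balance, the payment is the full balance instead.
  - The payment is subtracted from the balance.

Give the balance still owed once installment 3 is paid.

$1,129.63

Installment 1: $8,911.36 − $2,593.91 → $6,317.45
Installment 2: $6,317.45 − $2,593.91 → $3,723.54
Installment 3: $3,723.54 − $2,593.91 → $1,129.63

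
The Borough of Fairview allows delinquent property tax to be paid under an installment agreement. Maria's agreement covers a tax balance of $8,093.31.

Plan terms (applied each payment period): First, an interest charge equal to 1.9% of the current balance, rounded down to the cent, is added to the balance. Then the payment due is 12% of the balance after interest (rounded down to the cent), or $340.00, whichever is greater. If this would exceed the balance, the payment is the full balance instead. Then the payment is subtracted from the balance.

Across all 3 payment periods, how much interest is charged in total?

Payment period 1: $8,093.31 +$153.77 interest = $8,247.08; pay $989.64 → $7,257.44
Payment period 2: $7,257.44 +$137.89 interest = $7,395.33; pay $887.43 → $6,507.90
Payment period 3: $6,507.90 +$123.65 interest = $6,631.55; pay $795.78 → $5,835.77
Total interest: $153.77 + $137.89 + $123.65 = $415.31

$415.31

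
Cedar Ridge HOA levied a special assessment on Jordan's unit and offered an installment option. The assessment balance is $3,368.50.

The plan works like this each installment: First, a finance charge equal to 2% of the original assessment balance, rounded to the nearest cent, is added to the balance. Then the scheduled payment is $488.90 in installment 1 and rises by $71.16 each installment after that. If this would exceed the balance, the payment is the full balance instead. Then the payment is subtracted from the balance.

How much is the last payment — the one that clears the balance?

Installment 1: opening $3,368.50; interest $67.37 → $3,435.87; payment $488.90; balance $2,946.97
Installment 2: opening $2,946.97; interest $67.37 → $3,014.34; payment $560.06; balance $2,454.28
Installment 3: opening $2,454.28; interest $67.37 → $2,521.65; payment $631.22; balance $1,890.43
Installment 4: opening $1,890.43; interest $67.37 → $1,957.80; payment $702.38; balance $1,255.42
Installment 5: opening $1,255.42; interest $67.37 → $1,322.79; payment $773.54; balance $549.25
Installment 6: opening $549.25; interest $67.37 → $616.62; payment $616.62; balance $0.00

$616.62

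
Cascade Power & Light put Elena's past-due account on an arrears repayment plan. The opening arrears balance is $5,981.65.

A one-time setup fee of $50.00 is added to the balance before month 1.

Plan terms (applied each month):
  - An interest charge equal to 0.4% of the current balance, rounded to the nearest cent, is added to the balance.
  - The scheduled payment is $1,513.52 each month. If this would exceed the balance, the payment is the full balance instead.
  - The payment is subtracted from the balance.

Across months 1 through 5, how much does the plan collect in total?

$6,092.47

Month 1: $6,031.65 +$24.13 interest = $6,055.78; pay $1,513.52 → $4,542.26
Month 2: $4,542.26 +$18.17 interest = $4,560.43; pay $1,513.52 → $3,046.91
Month 3: $3,046.91 +$12.19 interest = $3,059.10; pay $1,513.52 → $1,545.58
Month 4: $1,545.58 +$6.18 interest = $1,551.76; pay $1,513.52 → $38.24
Month 5: $38.24 +$0.15 interest = $38.39; pay $38.39 → $0.00
Total paid: $6,092.47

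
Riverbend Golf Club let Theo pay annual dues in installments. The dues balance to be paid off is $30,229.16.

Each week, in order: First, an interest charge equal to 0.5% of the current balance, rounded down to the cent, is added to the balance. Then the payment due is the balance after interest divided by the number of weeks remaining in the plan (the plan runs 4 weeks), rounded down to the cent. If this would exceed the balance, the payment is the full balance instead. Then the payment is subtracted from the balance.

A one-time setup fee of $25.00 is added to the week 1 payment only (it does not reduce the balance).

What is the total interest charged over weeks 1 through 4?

Week 1: opening $30,229.16; interest $151.14 → $30,380.30; payment $7,595.07 (+ $25.00 fee); balance $22,785.23
Week 2: opening $22,785.23; interest $113.92 → $22,899.15; payment $7,633.05; balance $15,266.10
Week 3: opening $15,266.10; interest $76.33 → $15,342.43; payment $7,671.21; balance $7,671.22
Week 4: opening $7,671.22; interest $38.35 → $7,709.57; payment $7,709.57; balance $0.00
Total interest: $151.14 + $113.92 + $76.33 + $38.35 = $379.74

$379.74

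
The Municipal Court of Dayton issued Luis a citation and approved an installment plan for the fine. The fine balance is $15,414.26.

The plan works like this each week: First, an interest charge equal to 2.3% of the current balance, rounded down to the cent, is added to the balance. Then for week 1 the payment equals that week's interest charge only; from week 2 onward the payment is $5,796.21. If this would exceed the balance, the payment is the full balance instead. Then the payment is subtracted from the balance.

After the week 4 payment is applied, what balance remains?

Week 1: opening $15,414.26; interest $354.52 → $15,768.78; payment $354.52; balance $15,414.26
Week 2: opening $15,414.26; interest $354.52 → $15,768.78; payment $5,796.21; balance $9,972.57
Week 3: opening $9,972.57; interest $229.36 → $10,201.93; payment $5,796.21; balance $4,405.72
Week 4: opening $4,405.72; interest $101.33 → $4,507.05; payment $4,507.05; balance $0.00

$0.00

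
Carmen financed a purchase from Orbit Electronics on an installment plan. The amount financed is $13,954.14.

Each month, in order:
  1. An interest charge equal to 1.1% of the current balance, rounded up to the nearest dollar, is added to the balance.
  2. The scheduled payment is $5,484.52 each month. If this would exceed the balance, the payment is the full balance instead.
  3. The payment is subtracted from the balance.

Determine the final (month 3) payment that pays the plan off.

# | Opening | Interest | Payment | End bal
1 | $13,954.14 | $154.00 | $5,484.52 | $8,623.62
2 | $8,623.62 | $95.00 | $5,484.52 | $3,234.10
3 | $3,234.10 | $36.00 | $3,270.10 | $0.00

$3,270.10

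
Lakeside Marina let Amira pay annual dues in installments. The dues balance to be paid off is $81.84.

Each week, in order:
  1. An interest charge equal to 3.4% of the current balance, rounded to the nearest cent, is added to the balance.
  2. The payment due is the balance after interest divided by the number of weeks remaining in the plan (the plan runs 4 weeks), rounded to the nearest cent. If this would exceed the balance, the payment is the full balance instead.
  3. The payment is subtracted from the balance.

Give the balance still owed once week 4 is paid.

$0.00

Week 1: opening $81.84; interest $2.78 → $84.62; payment $21.16; balance $63.46
Week 2: opening $63.46; interest $2.16 → $65.62; payment $21.87; balance $43.75
Week 3: opening $43.75; interest $1.49 → $45.24; payment $22.62; balance $22.62
Week 4: opening $22.62; interest $0.77 → $23.39; payment $23.39; balance $0.00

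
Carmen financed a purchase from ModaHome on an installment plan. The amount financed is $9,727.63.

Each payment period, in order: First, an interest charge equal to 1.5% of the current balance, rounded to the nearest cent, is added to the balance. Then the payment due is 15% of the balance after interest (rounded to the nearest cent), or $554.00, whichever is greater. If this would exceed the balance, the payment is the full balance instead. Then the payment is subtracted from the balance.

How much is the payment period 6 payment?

$707.93

Payment period 1: opening $9,727.63; interest $145.91 → $9,873.54; payment $1,481.03; balance $8,392.51
Payment period 2: opening $8,392.51; interest $125.89 → $8,518.40; payment $1,277.76; balance $7,240.64
Payment period 3: opening $7,240.64; interest $108.61 → $7,349.25; payment $1,102.39; balance $6,246.86
Payment period 4: opening $6,246.86; interest $93.70 → $6,340.56; payment $951.08; balance $5,389.48
Payment period 5: opening $5,389.48; interest $80.84 → $5,470.32; payment $820.55; balance $4,649.77
Payment period 6: opening $4,649.77; interest $69.75 → $4,719.52; payment $707.93; balance $4,011.59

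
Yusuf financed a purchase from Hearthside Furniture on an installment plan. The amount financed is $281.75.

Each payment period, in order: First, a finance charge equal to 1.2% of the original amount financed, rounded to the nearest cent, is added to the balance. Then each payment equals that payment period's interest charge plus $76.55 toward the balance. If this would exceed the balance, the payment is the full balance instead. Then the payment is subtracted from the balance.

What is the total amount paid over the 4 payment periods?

$295.27

Payment period 1: $281.75 +$3.38 interest = $285.13; pay $79.93 → $205.20
Payment period 2: $205.20 +$3.38 interest = $208.58; pay $79.93 → $128.65
Payment period 3: $128.65 +$3.38 interest = $132.03; pay $79.93 → $52.10
Payment period 4: $52.10 +$3.38 interest = $55.48; pay $55.48 → $0.00
Total paid: $295.27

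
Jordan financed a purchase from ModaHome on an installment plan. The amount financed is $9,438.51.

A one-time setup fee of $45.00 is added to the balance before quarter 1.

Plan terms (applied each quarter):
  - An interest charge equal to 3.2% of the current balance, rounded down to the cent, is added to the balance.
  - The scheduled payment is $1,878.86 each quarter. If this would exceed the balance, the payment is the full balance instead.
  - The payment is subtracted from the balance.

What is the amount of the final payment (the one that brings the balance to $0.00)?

# | Opening | Interest | Payment | End bal
1 | $9,483.51 | $303.47 | $1,878.86 | $7,908.12
2 | $7,908.12 | $253.05 | $1,878.86 | $6,282.31
3 | $6,282.31 | $201.03 | $1,878.86 | $4,604.48
4 | $4,604.48 | $147.34 | $1,878.86 | $2,872.96
5 | $2,872.96 | $91.93 | $1,878.86 | $1,086.03
6 | $1,086.03 | $34.75 | $1,120.78 | $0.00

$1,120.78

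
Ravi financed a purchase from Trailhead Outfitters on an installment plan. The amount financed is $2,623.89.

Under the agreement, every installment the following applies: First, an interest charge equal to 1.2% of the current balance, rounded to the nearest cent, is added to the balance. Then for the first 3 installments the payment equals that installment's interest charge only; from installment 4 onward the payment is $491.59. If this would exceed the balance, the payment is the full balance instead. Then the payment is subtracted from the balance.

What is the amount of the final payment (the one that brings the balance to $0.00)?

Installment 1: $2,623.89 +$31.49 interest = $2,655.38; pay $31.49 → $2,623.89
Installment 2: $2,623.89 +$31.49 interest = $2,655.38; pay $31.49 → $2,623.89
Installment 3: $2,623.89 +$31.49 interest = $2,655.38; pay $31.49 → $2,623.89
Installment 4: $2,623.89 +$31.49 interest = $2,655.38; pay $491.59 → $2,163.79
Installment 5: $2,163.79 +$25.97 interest = $2,189.76; pay $491.59 → $1,698.17
Installment 6: $1,698.17 +$20.38 interest = $1,718.55; pay $491.59 → $1,226.96
Installment 7: $1,226.96 +$14.72 interest = $1,241.68; pay $491.59 → $750.09
Installment 8: $750.09 +$9.00 interest = $759.09; pay $491.59 → $267.50
Installment 9: $267.50 +$3.21 interest = $270.71; pay $270.71 → $0.00

$270.71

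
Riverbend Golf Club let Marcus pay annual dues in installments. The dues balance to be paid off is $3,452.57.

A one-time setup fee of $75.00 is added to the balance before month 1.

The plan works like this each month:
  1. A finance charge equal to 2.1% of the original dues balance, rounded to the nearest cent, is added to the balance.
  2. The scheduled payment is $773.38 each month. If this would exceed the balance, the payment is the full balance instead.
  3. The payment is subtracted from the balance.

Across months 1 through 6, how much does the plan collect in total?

Month 1: $3,527.57 +$72.50 interest = $3,600.07; pay $773.38 → $2,826.69
Month 2: $2,826.69 +$72.50 interest = $2,899.19; pay $773.38 → $2,125.81
Month 3: $2,125.81 +$72.50 interest = $2,198.31; pay $773.38 → $1,424.93
Month 4: $1,424.93 +$72.50 interest = $1,497.43; pay $773.38 → $724.05
Month 5: $724.05 +$72.50 interest = $796.55; pay $773.38 → $23.17
Month 6: $23.17 +$72.50 interest = $95.67; pay $95.67 → $0.00
Total paid: $3,962.57

$3,962.57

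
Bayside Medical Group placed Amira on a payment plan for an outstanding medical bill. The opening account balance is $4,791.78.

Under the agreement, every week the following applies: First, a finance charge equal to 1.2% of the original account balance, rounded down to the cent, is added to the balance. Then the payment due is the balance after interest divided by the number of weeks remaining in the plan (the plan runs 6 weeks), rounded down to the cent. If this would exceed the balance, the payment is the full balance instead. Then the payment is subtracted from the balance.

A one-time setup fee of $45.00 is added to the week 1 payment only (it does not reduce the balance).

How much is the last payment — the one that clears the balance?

$939.51

Week 1: $4,791.78 +$57.50 interest = $4,849.28; pay $808.21 (+ $45.00 fee) → $4,041.07
Week 2: $4,041.07 +$57.50 interest = $4,098.57; pay $819.71 → $3,278.86
Week 3: $3,278.86 +$57.50 interest = $3,336.36; pay $834.09 → $2,502.27
Week 4: $2,502.27 +$57.50 interest = $2,559.77; pay $853.25 → $1,706.52
Week 5: $1,706.52 +$57.50 interest = $1,764.02; pay $882.01 → $882.01
Week 6: $882.01 +$57.50 interest = $939.51; pay $939.51 → $0.00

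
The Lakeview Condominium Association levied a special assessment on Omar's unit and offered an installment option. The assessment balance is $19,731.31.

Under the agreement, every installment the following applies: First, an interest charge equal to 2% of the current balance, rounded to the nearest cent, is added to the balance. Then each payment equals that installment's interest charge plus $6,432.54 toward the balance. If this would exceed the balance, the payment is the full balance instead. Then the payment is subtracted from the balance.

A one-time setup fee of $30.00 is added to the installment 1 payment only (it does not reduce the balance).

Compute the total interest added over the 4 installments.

Installment 1: opening $19,731.31; interest $394.63 → $20,125.94; payment $6,827.17 (+ $30.00 fee); balance $13,298.77
Installment 2: opening $13,298.77; interest $265.98 → $13,564.75; payment $6,698.52; balance $6,866.23
Installment 3: opening $6,866.23; interest $137.32 → $7,003.55; payment $6,569.86; balance $433.69
Installment 4: opening $433.69; interest $8.67 → $442.36; payment $442.36; balance $0.00
Total interest: $394.63 + $265.98 + $137.32 + $8.67 = $806.60

$806.60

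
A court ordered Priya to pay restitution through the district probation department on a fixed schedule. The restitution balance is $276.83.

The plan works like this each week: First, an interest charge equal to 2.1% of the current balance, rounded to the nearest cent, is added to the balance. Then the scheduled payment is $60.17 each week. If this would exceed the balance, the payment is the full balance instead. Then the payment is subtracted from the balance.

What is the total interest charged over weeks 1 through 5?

$17.41

Week 1: $276.83 +$5.81 interest = $282.64; pay $60.17 → $222.47
Week 2: $222.47 +$4.67 interest = $227.14; pay $60.17 → $166.97
Week 3: $166.97 +$3.51 interest = $170.48; pay $60.17 → $110.31
Week 4: $110.31 +$2.32 interest = $112.63; pay $60.17 → $52.46
Week 5: $52.46 +$1.10 interest = $53.56; pay $53.56 → $0.00
Total interest: $5.81 + $4.67 + $3.51 + $2.32 + $1.10 = $17.41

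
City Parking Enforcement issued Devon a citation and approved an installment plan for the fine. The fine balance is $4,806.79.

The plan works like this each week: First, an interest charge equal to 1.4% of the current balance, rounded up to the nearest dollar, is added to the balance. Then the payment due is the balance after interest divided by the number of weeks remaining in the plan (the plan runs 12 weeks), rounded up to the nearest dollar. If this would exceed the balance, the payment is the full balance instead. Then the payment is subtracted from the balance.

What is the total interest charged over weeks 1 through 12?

$467.00

Week 1: $4,806.79 +$68.00 interest = $4,874.79; pay $407.00 → $4,467.79
Week 2: $4,467.79 +$63.00 interest = $4,530.79; pay $412.00 → $4,118.79
Week 3: $4,118.79 +$58.00 interest = $4,176.79; pay $418.00 → $3,758.79
Week 4: $3,758.79 +$53.00 interest = $3,811.79; pay $424.00 → $3,387.79
Week 5: $3,387.79 +$48.00 interest = $3,435.79; pay $430.00 → $3,005.79
Week 6: $3,005.79 +$43.00 interest = $3,048.79; pay $436.00 → $2,612.79
Week 7: $2,612.79 +$37.00 interest = $2,649.79; pay $442.00 → $2,207.79
Week 8: $2,207.79 +$31.00 interest = $2,238.79; pay $448.00 → $1,790.79
Week 9: $1,790.79 +$26.00 interest = $1,816.79; pay $455.00 → $1,361.79
Week 10: $1,361.79 +$20.00 interest = $1,381.79; pay $461.00 → $920.79
Week 11: $920.79 +$13.00 interest = $933.79; pay $467.00 → $466.79
Week 12: $466.79 +$7.00 interest = $473.79; pay $473.79 → $0.00
Total interest: $68.00 + $63.00 + $58.00 + $53.00 + $48.00 + $43.00 + $37.00 + $31.00 + $26.00 + $20.00 + $13.00 + $7.00 = $467.00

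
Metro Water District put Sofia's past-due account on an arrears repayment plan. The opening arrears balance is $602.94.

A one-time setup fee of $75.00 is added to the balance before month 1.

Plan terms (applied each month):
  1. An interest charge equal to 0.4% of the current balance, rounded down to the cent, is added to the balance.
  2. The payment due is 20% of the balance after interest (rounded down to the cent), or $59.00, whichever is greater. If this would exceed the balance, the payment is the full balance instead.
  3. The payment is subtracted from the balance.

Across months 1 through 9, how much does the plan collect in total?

$689.25

Month 1: $677.94 +$2.71 interest = $680.65; pay $136.13 → $544.52
Month 2: $544.52 +$2.17 interest = $546.69; pay $109.33 → $437.36
Month 3: $437.36 +$1.74 interest = $439.10; pay $87.82 → $351.28
Month 4: $351.28 +$1.40 interest = $352.68; pay $70.53 → $282.15
Month 5: $282.15 +$1.12 interest = $283.27; pay $59.00 → $224.27
Month 6: $224.27 +$0.89 interest = $225.16; pay $59.00 → $166.16
Month 7: $166.16 +$0.66 interest = $166.82; pay $59.00 → $107.82
Month 8: $107.82 +$0.43 interest = $108.25; pay $59.00 → $49.25
Month 9: $49.25 +$0.19 interest = $49.44; pay $49.44 → $0.00
Total paid: $689.25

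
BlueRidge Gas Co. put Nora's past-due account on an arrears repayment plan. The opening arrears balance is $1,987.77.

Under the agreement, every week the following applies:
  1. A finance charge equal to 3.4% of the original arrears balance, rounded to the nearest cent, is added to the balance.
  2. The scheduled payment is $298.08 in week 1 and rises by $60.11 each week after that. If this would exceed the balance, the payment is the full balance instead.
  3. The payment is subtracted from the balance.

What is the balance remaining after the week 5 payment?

Week 1: opening $1,987.77; interest $67.58 → $2,055.35; payment $298.08; balance $1,757.27
Week 2: opening $1,757.27; interest $67.58 → $1,824.85; payment $358.19; balance $1,466.66
Week 3: opening $1,466.66; interest $67.58 → $1,534.24; payment $418.30; balance $1,115.94
Week 4: opening $1,115.94; interest $67.58 → $1,183.52; payment $478.41; balance $705.11
Week 5: opening $705.11; interest $67.58 → $772.69; payment $538.52; balance $234.17

$234.17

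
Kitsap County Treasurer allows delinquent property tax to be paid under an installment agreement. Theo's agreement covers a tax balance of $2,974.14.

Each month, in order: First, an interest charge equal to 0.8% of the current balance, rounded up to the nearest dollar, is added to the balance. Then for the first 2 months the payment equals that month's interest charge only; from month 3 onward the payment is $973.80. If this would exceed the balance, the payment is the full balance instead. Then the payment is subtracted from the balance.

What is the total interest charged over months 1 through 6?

$99.00

# | Opening | Interest | Payment | End bal
1 | $2,974.14 | $24.00 | $24.00 | $2,974.14
2 | $2,974.14 | $24.00 | $24.00 | $2,974.14
3 | $2,974.14 | $24.00 | $973.80 | $2,024.34
4 | $2,024.34 | $17.00 | $973.80 | $1,067.54
5 | $1,067.54 | $9.00 | $973.80 | $102.74
6 | $102.74 | $1.00 | $103.74 | $0.00
Total interest: $24.00 + $24.00 + $24.00 + $17.00 + $9.00 + $1.00 = $99.00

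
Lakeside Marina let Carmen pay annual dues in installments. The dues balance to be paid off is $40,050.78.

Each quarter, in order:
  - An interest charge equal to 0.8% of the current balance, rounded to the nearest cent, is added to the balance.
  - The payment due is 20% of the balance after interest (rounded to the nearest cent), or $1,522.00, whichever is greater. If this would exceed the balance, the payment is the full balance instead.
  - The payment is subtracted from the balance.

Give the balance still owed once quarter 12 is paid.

$1,232.18

Quarter 1: $40,050.78 +$320.41 interest = $40,371.19; pay $8,074.24 → $32,296.95
Quarter 2: $32,296.95 +$258.38 interest = $32,555.33; pay $6,511.07 → $26,044.26
Quarter 3: $26,044.26 +$208.35 interest = $26,252.61; pay $5,250.52 → $21,002.09
Quarter 4: $21,002.09 +$168.02 interest = $21,170.11; pay $4,234.02 → $16,936.09
Quarter 5: $16,936.09 +$135.49 interest = $17,071.58; pay $3,414.32 → $13,657.26
Quarter 6: $13,657.26 +$109.26 interest = $13,766.52; pay $2,753.30 → $11,013.22
Quarter 7: $11,013.22 +$88.11 interest = $11,101.33; pay $2,220.27 → $8,881.06
Quarter 8: $8,881.06 +$71.05 interest = $8,952.11; pay $1,790.42 → $7,161.69
Quarter 9: $7,161.69 +$57.29 interest = $7,218.98; pay $1,522.00 → $5,696.98
Quarter 10: $5,696.98 +$45.58 interest = $5,742.56; pay $1,522.00 → $4,220.56
Quarter 11: $4,220.56 +$33.76 interest = $4,254.32; pay $1,522.00 → $2,732.32
Quarter 12: $2,732.32 +$21.86 interest = $2,754.18; pay $1,522.00 → $1,232.18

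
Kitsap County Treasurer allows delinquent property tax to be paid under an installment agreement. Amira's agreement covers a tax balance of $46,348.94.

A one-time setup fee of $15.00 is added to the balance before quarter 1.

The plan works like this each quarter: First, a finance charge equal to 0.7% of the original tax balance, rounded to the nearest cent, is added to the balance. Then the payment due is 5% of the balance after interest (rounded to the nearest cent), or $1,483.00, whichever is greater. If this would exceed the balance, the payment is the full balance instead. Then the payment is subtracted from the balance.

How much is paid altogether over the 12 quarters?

Quarter 1: opening $46,363.94; interest $324.44 → $46,688.38; payment $2,334.42; balance $44,353.96
Quarter 2: opening $44,353.96; interest $324.44 → $44,678.40; payment $2,233.92; balance $42,444.48
Quarter 3: opening $42,444.48; interest $324.44 → $42,768.92; payment $2,138.45; balance $40,630.47
Quarter 4: opening $40,630.47; interest $324.44 → $40,954.91; payment $2,047.75; balance $38,907.16
Quarter 5: opening $38,907.16; interest $324.44 → $39,231.60; payment $1,961.58; balance $37,270.02
Quarter 6: opening $37,270.02; interest $324.44 → $37,594.46; payment $1,879.72; balance $35,714.74
Quarter 7: opening $35,714.74; interest $324.44 → $36,039.18; payment $1,801.96; balance $34,237.22
Quarter 8: opening $34,237.22; interest $324.44 → $34,561.66; payment $1,728.08; balance $32,833.58
Quarter 9: opening $32,833.58; interest $324.44 → $33,158.02; payment $1,657.90; balance $31,500.12
Quarter 10: opening $31,500.12; interest $324.44 → $31,824.56; payment $1,591.23; balance $30,233.33
Quarter 11: opening $30,233.33; interest $324.44 → $30,557.77; payment $1,527.89; balance $29,029.88
Quarter 12: opening $29,029.88; interest $324.44 → $29,354.32; payment $1,483.00; balance $27,871.32
Total paid: $22,385.90

$22,385.90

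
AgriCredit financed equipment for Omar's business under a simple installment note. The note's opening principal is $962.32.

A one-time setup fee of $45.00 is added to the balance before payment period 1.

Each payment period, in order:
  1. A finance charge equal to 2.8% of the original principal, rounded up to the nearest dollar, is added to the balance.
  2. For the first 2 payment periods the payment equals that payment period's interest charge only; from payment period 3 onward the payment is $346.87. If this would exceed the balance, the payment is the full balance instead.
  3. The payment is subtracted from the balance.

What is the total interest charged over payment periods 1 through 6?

$162.00

# | Opening | Interest | Payment | End bal
1 | $1,007.32 | $27.00 | $27.00 | $1,007.32
2 | $1,007.32 | $27.00 | $27.00 | $1,007.32
3 | $1,007.32 | $27.00 | $346.87 | $687.45
4 | $687.45 | $27.00 | $346.87 | $367.58
5 | $367.58 | $27.00 | $346.87 | $47.71
6 | $47.71 | $27.00 | $74.71 | $0.00
Total interest: $27.00 + $27.00 + $27.00 + $27.00 + $27.00 + $27.00 = $162.00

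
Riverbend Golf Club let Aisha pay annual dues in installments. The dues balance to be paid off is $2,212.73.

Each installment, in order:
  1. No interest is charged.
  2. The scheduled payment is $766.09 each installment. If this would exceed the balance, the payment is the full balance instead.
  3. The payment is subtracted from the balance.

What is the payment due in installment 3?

Installment 1: opening $2,212.73; payment $766.09; balance $1,446.64
Installment 2: opening $1,446.64; payment $766.09; balance $680.55
Installment 3: opening $680.55; payment $680.55; balance $0.00

$680.55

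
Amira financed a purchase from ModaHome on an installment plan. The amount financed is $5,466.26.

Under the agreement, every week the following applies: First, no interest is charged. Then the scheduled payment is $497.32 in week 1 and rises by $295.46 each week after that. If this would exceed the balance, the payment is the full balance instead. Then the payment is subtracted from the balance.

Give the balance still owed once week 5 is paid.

Week 1: $5,466.26 − $497.32 → $4,968.94
Week 2: $4,968.94 − $792.78 → $4,176.16
Week 3: $4,176.16 − $1,088.24 → $3,087.92
Week 4: $3,087.92 − $1,383.70 → $1,704.22
Week 5: $1,704.22 − $1,679.16 → $25.06

$25.06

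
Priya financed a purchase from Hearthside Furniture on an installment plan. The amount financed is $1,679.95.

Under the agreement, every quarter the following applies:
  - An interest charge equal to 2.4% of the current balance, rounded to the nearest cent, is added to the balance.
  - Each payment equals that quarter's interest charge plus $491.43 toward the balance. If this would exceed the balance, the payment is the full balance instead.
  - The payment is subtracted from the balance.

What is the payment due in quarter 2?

$519.95

Quarter 1: $1,679.95 +$40.32 interest = $1,720.27; pay $531.75 → $1,188.52
Quarter 2: $1,188.52 +$28.52 interest = $1,217.04; pay $519.95 → $697.09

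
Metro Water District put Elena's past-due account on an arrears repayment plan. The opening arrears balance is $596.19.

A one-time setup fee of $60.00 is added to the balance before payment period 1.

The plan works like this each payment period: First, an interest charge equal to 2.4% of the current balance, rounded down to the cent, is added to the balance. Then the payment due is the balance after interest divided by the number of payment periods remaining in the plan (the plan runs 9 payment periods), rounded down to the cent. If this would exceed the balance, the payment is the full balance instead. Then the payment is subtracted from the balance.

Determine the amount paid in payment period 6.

# | Opening | Interest | Payment | End bal
1 | $656.19 | $15.74 | $74.65 | $597.28
2 | $597.28 | $14.33 | $76.45 | $535.16
3 | $535.16 | $12.84 | $78.28 | $469.72
4 | $469.72 | $11.27 | $80.16 | $400.83
5 | $400.83 | $9.61 | $82.08 | $328.36
6 | $328.36 | $7.88 | $84.06 | $252.18

$84.06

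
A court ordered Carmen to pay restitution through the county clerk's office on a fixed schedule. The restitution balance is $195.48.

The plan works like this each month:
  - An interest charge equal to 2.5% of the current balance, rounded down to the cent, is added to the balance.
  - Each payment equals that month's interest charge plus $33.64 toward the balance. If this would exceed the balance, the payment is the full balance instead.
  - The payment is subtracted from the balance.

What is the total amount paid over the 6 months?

# | Opening | Interest | Payment | End bal
1 | $195.48 | $4.88 | $38.52 | $161.84
2 | $161.84 | $4.04 | $37.68 | $128.20
3 | $128.20 | $3.20 | $36.84 | $94.56
4 | $94.56 | $2.36 | $36.00 | $60.92
5 | $60.92 | $1.52 | $35.16 | $27.28
6 | $27.28 | $0.68 | $27.96 | $0.00
Total paid: $212.16

$212.16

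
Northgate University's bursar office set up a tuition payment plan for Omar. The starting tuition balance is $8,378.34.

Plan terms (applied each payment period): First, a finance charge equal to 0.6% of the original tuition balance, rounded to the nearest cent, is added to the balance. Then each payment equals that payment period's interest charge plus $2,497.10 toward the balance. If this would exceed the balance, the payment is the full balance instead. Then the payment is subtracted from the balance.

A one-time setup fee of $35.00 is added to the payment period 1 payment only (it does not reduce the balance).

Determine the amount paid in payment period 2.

Payment period 1: $8,378.34 +$50.27 interest = $8,428.61; pay $2,547.37 (+ $35.00 fee) → $5,881.24
Payment period 2: $5,881.24 +$50.27 interest = $5,931.51; pay $2,547.37 → $3,384.14

$2,547.37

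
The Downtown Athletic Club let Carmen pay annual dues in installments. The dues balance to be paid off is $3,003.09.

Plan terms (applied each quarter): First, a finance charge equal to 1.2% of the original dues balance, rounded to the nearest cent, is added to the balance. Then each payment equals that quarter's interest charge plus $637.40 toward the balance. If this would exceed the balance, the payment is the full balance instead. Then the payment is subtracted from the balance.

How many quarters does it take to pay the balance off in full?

Quarter 1: $3,003.09 +$36.04 interest = $3,039.13; pay $673.44 → $2,365.69
Quarter 2: $2,365.69 +$36.04 interest = $2,401.73; pay $673.44 → $1,728.29
Quarter 3: $1,728.29 +$36.04 interest = $1,764.33; pay $673.44 → $1,090.89
Quarter 4: $1,090.89 +$36.04 interest = $1,126.93; pay $673.44 → $453.49
Quarter 5: $453.49 +$36.04 interest = $489.53; pay $489.53 → $0.00
Balance reaches $0.00 in quarter 5.

5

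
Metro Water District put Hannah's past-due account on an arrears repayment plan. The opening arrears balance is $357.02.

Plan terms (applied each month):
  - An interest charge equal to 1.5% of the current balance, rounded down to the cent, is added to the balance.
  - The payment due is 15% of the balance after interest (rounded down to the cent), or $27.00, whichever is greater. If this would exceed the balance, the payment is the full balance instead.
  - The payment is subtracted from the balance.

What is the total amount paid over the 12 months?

$387.35

Month 1: opening $357.02; interest $5.35 → $362.37; payment $54.35; balance $308.02
Month 2: opening $308.02; interest $4.62 → $312.64; payment $46.89; balance $265.75
Month 3: opening $265.75; interest $3.98 → $269.73; payment $40.45; balance $229.28
Month 4: opening $229.28; interest $3.43 → $232.71; payment $34.90; balance $197.81
Month 5: opening $197.81; interest $2.96 → $200.77; payment $30.11; balance $170.66
Month 6: opening $170.66; interest $2.55 → $173.21; payment $27.00; balance $146.21
Month 7: opening $146.21; interest $2.19 → $148.40; payment $27.00; balance $121.40
Month 8: opening $121.40; interest $1.82 → $123.22; payment $27.00; balance $96.22
Month 9: opening $96.22; interest $1.44 → $97.66; payment $27.00; balance $70.66
Month 10: opening $70.66; interest $1.05 → $71.71; payment $27.00; balance $44.71
Month 11: opening $44.71; interest $0.67 → $45.38; payment $27.00; balance $18.38
Month 12: opening $18.38; interest $0.27 → $18.65; payment $18.65; balance $0.00
Total paid: $387.35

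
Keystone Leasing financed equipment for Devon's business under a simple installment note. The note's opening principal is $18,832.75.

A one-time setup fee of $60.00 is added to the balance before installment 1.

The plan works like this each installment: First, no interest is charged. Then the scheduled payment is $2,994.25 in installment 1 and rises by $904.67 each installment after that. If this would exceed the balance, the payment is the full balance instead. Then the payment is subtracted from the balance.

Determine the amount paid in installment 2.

$3,898.92

Installment 1: opening $18,892.75; payment $2,994.25; balance $15,898.50
Installment 2: opening $15,898.50; payment $3,898.92; balance $11,999.58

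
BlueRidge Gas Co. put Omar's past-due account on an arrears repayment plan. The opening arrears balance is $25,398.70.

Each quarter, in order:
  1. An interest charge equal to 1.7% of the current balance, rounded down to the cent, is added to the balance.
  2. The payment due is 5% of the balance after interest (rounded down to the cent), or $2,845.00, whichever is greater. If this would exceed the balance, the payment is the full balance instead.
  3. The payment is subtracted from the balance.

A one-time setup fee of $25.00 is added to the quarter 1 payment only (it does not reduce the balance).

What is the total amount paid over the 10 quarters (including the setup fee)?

Quarter 1: opening $25,398.70; interest $431.77 → $25,830.47; payment $2,845.00 (+ $25.00 fee); balance $22,985.47
Quarter 2: opening $22,985.47; interest $390.75 → $23,376.22; payment $2,845.00; balance $20,531.22
Quarter 3: opening $20,531.22; interest $349.03 → $20,880.25; payment $2,845.00; balance $18,035.25
Quarter 4: opening $18,035.25; interest $306.59 → $18,341.84; payment $2,845.00; balance $15,496.84
Quarter 5: opening $15,496.84; interest $263.44 → $15,760.28; payment $2,845.00; balance $12,915.28
Quarter 6: opening $12,915.28; interest $219.55 → $13,134.83; payment $2,845.00; balance $10,289.83
Quarter 7: opening $10,289.83; interest $174.92 → $10,464.75; payment $2,845.00; balance $7,619.75
Quarter 8: opening $7,619.75; interest $129.53 → $7,749.28; payment $2,845.00; balance $4,904.28
Quarter 9: opening $4,904.28; interest $83.37 → $4,987.65; payment $2,845.00; balance $2,142.65
Quarter 10: opening $2,142.65; interest $36.42 → $2,179.07; payment $2,179.07; balance $0.00
Total paid: $27,809.07

$27,809.07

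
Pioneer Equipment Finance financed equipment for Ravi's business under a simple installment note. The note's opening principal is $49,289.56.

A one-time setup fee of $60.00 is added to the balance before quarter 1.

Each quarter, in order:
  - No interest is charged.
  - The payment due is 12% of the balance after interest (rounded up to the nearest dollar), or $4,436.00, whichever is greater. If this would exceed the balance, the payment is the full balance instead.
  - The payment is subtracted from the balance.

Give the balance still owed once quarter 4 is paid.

$29,193.56

Quarter 1: opening $49,349.56; payment $5,922.00; balance $43,427.56
Quarter 2: opening $43,427.56; payment $5,212.00; balance $38,215.56
Quarter 3: opening $38,215.56; payment $4,586.00; balance $33,629.56
Quarter 4: opening $33,629.56; payment $4,436.00; balance $29,193.56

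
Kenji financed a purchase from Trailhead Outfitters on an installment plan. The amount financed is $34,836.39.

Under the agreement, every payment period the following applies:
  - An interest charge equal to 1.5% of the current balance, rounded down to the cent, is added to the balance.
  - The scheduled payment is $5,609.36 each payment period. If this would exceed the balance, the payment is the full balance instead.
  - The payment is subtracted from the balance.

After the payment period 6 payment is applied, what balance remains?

# | Opening | Interest | Payment | End bal
1 | $34,836.39 | $522.54 | $5,609.36 | $29,749.57
2 | $29,749.57 | $446.24 | $5,609.36 | $24,586.45
3 | $24,586.45 | $368.79 | $5,609.36 | $19,345.88
4 | $19,345.88 | $290.18 | $5,609.36 | $14,026.70
5 | $14,026.70 | $210.40 | $5,609.36 | $8,627.74
6 | $8,627.74 | $129.41 | $5,609.36 | $3,147.79

$3,147.79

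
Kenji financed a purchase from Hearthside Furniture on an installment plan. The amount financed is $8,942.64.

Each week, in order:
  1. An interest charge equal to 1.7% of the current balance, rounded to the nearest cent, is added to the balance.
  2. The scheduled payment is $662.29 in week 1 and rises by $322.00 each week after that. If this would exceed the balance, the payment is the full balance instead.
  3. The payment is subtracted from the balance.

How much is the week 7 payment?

Week 1: opening $8,942.64; interest $152.02 → $9,094.66; payment $662.29; balance $8,432.37
Week 2: opening $8,432.37; interest $143.35 → $8,575.72; payment $984.29; balance $7,591.43
Week 3: opening $7,591.43; interest $129.05 → $7,720.48; payment $1,306.29; balance $6,414.19
Week 4: opening $6,414.19; interest $109.04 → $6,523.23; payment $1,628.29; balance $4,894.94
Week 5: opening $4,894.94; interest $83.21 → $4,978.15; payment $1,950.29; balance $3,027.86
Week 6: opening $3,027.86; interest $51.47 → $3,079.33; payment $2,272.29; balance $807.04
Week 7: opening $807.04; interest $13.72 → $820.76; payment $820.76; balance $0.00

$820.76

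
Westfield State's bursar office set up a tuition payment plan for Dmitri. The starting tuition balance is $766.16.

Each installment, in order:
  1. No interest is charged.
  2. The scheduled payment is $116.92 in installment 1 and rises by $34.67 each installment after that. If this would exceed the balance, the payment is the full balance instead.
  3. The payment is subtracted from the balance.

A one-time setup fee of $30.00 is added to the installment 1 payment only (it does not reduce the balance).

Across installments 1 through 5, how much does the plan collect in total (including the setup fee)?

Installment 1: opening $766.16; payment $116.92 (+ $30.00 fee); balance $649.24
Installment 2: opening $649.24; payment $151.59; balance $497.65
Installment 3: opening $497.65; payment $186.26; balance $311.39
Installment 4: opening $311.39; payment $220.93; balance $90.46
Installment 5: opening $90.46; payment $90.46; balance $0.00
Total paid: $796.16

$796.16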